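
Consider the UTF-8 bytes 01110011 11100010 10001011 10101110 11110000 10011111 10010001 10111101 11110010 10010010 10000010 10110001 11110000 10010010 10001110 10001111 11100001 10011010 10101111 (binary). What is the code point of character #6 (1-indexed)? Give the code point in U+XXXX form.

Offset 0: leading byte 0x73 = 01110011 → 1-byte char #1 = 73.
Offset 1: leading byte 0xE2 = 11100010 → 3-byte char #2 = E2 8B AE.
Offset 4: leading byte 0xF0 = 11110000 → 4-byte char #3 = F0 9F 91 BD.
Offset 8: leading byte 0xF2 = 11110010 → 4-byte char #4 = F2 92 82 B1.
Offset 12: leading byte 0xF0 = 11110000 → 4-byte char #5 = F0 92 8E 8F.
Offset 16: leading byte 0xE1 = 11100001 → 3-byte char #6 = E1 9A AF.
Leading byte 0xE1 = 11100001 matches 1110xxxx → 3-byte sequence.
Byte 1: 0xE1 = 11100001, payload 0001 (4 bits).
Byte 2: 0x9A = 10011010 (10xxxxxx ✓), payload 011010.
Byte 3: 0xAF = 10101111 (10xxxxxx ✓), payload 101111.
Concatenate: 0001011010101111 = 0x16AF (16 bits → U+16AF).

U+16AF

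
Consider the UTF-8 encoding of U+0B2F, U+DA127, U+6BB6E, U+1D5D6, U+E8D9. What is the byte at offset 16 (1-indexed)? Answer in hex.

0xEE

1-indexed offset 16 is 0-indexed offset 15.
U+0B2F → 3-byte form E0 AC AF at offsets 0–2.
U+DA127 → 4-byte form F3 9A 84 A7 at offsets 3–6.
U+6BB6E → 4-byte form F1 AB AD AE at offsets 7–10.
U+1D5D6 → 4-byte form F0 9D 97 96 at offsets 11–14.
U+E8D9 → 3-byte form EE A3 99 at offsets 15–17.
Offset 15 falls in char 5's range; it's byte 1 of EE A3 99 = 0xEE.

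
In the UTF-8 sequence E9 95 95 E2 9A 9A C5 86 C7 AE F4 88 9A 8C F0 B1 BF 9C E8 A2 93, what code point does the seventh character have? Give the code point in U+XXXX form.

Offset 0: leading byte 0xE9 = 11101001 → 3-byte char #1 = E9 95 95.
Offset 3: leading byte 0xE2 = 11100010 → 3-byte char #2 = E2 9A 9A.
Offset 6: leading byte 0xC5 = 11000101 → 2-byte char #3 = C5 86.
Offset 8: leading byte 0xC7 = 11000111 → 2-byte char #4 = C7 AE.
Offset 10: leading byte 0xF4 = 11110100 → 4-byte char #5 = F4 88 9A 8C.
Offset 14: leading byte 0xF0 = 11110000 → 4-byte char #6 = F0 B1 BF 9C.
Offset 18: leading byte 0xE8 = 11101000 → 3-byte char #7 = E8 A2 93.
Leading byte 0xE8 = 11101000 matches 1110xxxx → 3-byte sequence.
Byte 1: 0xE8 = 11101000, payload 1000 (4 bits).
Byte 2: 0xA2 = 10100010 (10xxxxxx ✓), payload 100010.
Byte 3: 0x93 = 10010011 (10xxxxxx ✓), payload 010011.
Concatenate: 1000100010010011 = 0x8893 (16 bits → U+8893).

U+8893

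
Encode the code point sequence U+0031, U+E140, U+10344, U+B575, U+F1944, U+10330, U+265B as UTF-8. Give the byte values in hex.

U+0031: 1-byte form → 31.
U+E140: 3-byte form → EE 85 80.
U+10344: 4-byte form → F0 90 8D 84.
U+B575: 3-byte form → EB 95 B5.
U+F1944: 4-byte form → F3 B1 A5 84.
U+10330: 4-byte form → F0 90 8C B0.
U+265B: 3-byte form → E2 99 9B.
Concatenated (22 bytes): 31 EE 85 80 F0 90 8D 84 EB 95 B5 F3 B1 A5 84 F0 90 8C B0 E2 99 9B.

31 EE 85 80 F0 90 8D 84 EB 95 B5 F3 B1 A5 84 F0 90 8C B0 E2 99 9B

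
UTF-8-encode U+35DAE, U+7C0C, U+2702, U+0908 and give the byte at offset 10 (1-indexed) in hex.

0x82

1-indexed offset 10 is 0-indexed offset 9.
U+35DAE → 4-byte form F0 B5 B6 AE at offsets 0–3.
U+7C0C → 3-byte form E7 B0 8C at offsets 4–6.
U+2702 → 3-byte form E2 9C 82 at offsets 7–9.
Offset 9 falls in char 3's range; it's byte 3 of E2 9C 82 = 0x82.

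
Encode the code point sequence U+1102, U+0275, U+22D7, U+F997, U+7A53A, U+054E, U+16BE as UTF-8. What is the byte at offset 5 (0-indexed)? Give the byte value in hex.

0xE2

U+1102 → 3-byte form E1 84 82 at offsets 0–2.
U+0275 → 2-byte form C9 B5 at offsets 3–4.
U+22D7 → 3-byte form E2 8B 97 at offsets 5–7.
Offset 5 falls in char 3's range; it's byte 1 of E2 8B 97 = 0xE2.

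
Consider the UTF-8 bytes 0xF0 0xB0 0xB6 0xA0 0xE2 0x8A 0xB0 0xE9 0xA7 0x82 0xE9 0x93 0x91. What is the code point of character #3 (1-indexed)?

Offset 0: leading byte 0xF0 = 11110000 → 4-byte char #1 = F0 B0 B6 A0.
Offset 4: leading byte 0xE2 = 11100010 → 3-byte char #2 = E2 8A B0.
Offset 7: leading byte 0xE9 = 11101001 → 3-byte char #3 = E9 A7 82.
Leading byte 0xE9 = 11101001 matches 1110xxxx → 3-byte sequence.
Byte 1: 0xE9 = 11101001, payload 1001 (4 bits).
Byte 2: 0xA7 = 10100111 (10xxxxxx ✓), payload 100111.
Byte 3: 0x82 = 10000010 (10xxxxxx ✓), payload 000010.
Concatenate: 1001100111000010 = 0x99C2 (16 bits → U+99C2).

U+99C2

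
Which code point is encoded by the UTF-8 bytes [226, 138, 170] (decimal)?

U+22AA

Leading byte 0xE2 = 11100010 matches 1110xxxx → 3-byte sequence.
Byte 1: 0xE2 = 11100010, payload 0010 (4 bits).
Byte 2: 0x8A = 10001010 (10xxxxxx ✓), payload 001010.
Byte 3: 0xAA = 10101010 (10xxxxxx ✓), payload 101010.
Concatenate: 0010001010101010 = 0x22AA (16 bits → U+22AA).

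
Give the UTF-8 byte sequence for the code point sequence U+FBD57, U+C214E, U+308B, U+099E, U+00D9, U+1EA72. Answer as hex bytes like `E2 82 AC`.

F3 BB B5 97 F3 82 85 8E E3 82 8B E0 A6 9E C3 99 F0 9E A9 B2

U+FBD57: 4-byte form → F3 BB B5 97.
U+C214E: 4-byte form → F3 82 85 8E.
U+308B: 3-byte form → E3 82 8B.
U+099E: 3-byte form → E0 A6 9E.
U+00D9: 2-byte form → C3 99.
U+1EA72: 4-byte form → F0 9E A9 B2.
Concatenated (20 bytes): F3 BB B5 97 F3 82 85 8E E3 82 8B E0 A6 9E C3 99 F0 9E A9 B2.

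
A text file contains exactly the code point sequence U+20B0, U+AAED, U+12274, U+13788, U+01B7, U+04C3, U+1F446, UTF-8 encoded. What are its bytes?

E2 82 B0 EA AB AD F0 92 89 B4 F0 93 9E 88 C6 B7 D3 83 F0 9F 91 86

U+20B0: 3-byte form → E2 82 B0.
U+AAED: 3-byte form → EA AB AD.
U+12274: 4-byte form → F0 92 89 B4.
U+13788: 4-byte form → F0 93 9E 88.
U+01B7: 2-byte form → C6 B7.
U+04C3: 2-byte form → D3 83.
U+1F446: 4-byte form → F0 9F 91 86.
Concatenated (22 bytes): E2 82 B0 EA AB AD F0 92 89 B4 F0 93 9E 88 C6 B7 D3 83 F0 9F 91 86.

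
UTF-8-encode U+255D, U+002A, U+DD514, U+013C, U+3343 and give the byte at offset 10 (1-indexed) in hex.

1-indexed offset 10 is 0-indexed offset 9.
U+255D → 3-byte form E2 95 9D at offsets 0–2.
U+002A → 1-byte form 2A at offsets 3–3.
U+DD514 → 4-byte form F3 9D 94 94 at offsets 4–7.
U+013C → 2-byte form C4 BC at offsets 8–9.
Offset 9 falls in char 4's range; it's byte 2 of C4 BC = 0xBC.

0xBC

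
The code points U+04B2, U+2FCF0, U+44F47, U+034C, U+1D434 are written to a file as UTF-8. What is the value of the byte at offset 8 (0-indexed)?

0xBD

U+04B2 → 2-byte form D2 B2 at offsets 0–1.
U+2FCF0 → 4-byte form F0 AF B3 B0 at offsets 2–5.
U+44F47 → 4-byte form F1 84 BD 87 at offsets 6–9.
Offset 8 falls in char 3's range; it's byte 3 of F1 84 BD 87 = 0xBD.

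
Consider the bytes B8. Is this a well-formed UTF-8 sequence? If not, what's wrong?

Byte 0xB8 = 10111000 has the form 10xxxxxx — a continuation byte — but there is no preceding leading byte.

invalid (continuation byte with no leading byte)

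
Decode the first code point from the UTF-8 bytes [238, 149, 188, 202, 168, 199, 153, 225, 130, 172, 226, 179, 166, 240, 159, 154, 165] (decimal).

Offset 0: leading byte 0xEE = 11101110 → 3-byte char #1 = EE 95 BC.
Leading byte 0xEE = 11101110 matches 1110xxxx → 3-byte sequence.
Byte 1: 0xEE = 11101110, payload 1110 (4 bits).
Byte 2: 0x95 = 10010101 (10xxxxxx ✓), payload 010101.
Byte 3: 0xBC = 10111100 (10xxxxxx ✓), payload 111100.
Concatenate: 1110010101111100 = 0xE57C (16 bits → U+E57C).

U+E57C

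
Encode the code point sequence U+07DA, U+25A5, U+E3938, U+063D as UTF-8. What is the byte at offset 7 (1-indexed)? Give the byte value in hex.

0xA3

1-indexed offset 7 is 0-indexed offset 6.
U+07DA → 2-byte form DF 9A at offsets 0–1.
U+25A5 → 3-byte form E2 96 A5 at offsets 2–4.
U+E3938 → 4-byte form F3 A3 A4 B8 at offsets 5–8.
Offset 6 falls in char 3's range; it's byte 2 of F3 A3 A4 B8 = 0xA3.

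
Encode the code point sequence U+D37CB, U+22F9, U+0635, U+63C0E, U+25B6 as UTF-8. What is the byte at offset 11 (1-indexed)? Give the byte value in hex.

0xA3

1-indexed offset 11 is 0-indexed offset 10.
U+D37CB → 4-byte form F3 93 9F 8B at offsets 0–3.
U+22F9 → 3-byte form E2 8B B9 at offsets 4–6.
U+0635 → 2-byte form D8 B5 at offsets 7–8.
U+63C0E → 4-byte form F1 A3 B0 8E at offsets 9–12.
Offset 10 falls in char 4's range; it's byte 2 of F1 A3 B0 8E = 0xA3.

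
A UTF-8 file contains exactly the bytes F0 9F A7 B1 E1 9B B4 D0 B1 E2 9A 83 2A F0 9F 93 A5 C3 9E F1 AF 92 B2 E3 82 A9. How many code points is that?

Byte at offset 0: 0xF0 = 11110000 → 4-byte char (#1). Advance 4.
Byte at offset 4: 0xE1 = 11100001 → 3-byte char (#2). Advance 3.
Byte at offset 7: 0xD0 = 11010000 → 2-byte char (#3). Advance 2.
Byte at offset 9: 0xE2 = 11100010 → 3-byte char (#4). Advance 3.
Byte at offset 12: 0x2A = 00101010 → 1-byte char (#5). Advance 1.
Byte at offset 13: 0xF0 = 11110000 → 4-byte char (#6). Advance 4.
Byte at offset 17: 0xC3 = 11000011 → 2-byte char (#7). Advance 2.
Byte at offset 19: 0xF1 = 11110001 → 4-byte char (#8). Advance 4.
Byte at offset 23: 0xE3 = 11100011 → 3-byte char (#9). Advance 3.
Reached end at offset 26 after 9 code points.

9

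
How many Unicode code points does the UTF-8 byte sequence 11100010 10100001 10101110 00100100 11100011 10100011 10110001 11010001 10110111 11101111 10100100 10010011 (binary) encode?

5

Byte at offset 0: 0xE2 = 11100010 → 3-byte char (#1). Advance 3.
Byte at offset 3: 0x24 = 00100100 → 1-byte char (#2). Advance 1.
Byte at offset 4: 0xE3 = 11100011 → 3-byte char (#3). Advance 3.
Byte at offset 7: 0xD1 = 11010001 → 2-byte char (#4). Advance 2.
Byte at offset 9: 0xEF = 11101111 → 3-byte char (#5). Advance 3.
Reached end at offset 12 after 5 code points.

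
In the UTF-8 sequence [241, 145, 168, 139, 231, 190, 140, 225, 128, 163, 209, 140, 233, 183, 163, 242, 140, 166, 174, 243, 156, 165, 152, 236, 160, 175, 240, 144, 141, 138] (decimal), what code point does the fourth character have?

Offset 0: leading byte 0xF1 = 11110001 → 4-byte char #1 = F1 91 A8 8B.
Offset 4: leading byte 0xE7 = 11100111 → 3-byte char #2 = E7 BE 8C.
Offset 7: leading byte 0xE1 = 11100001 → 3-byte char #3 = E1 80 A3.
Offset 10: leading byte 0xD1 = 11010001 → 2-byte char #4 = D1 8C.
Leading byte 0xD1 = 11010001 matches 110xxxxx → 2-byte sequence.
Byte 1: 0xD1 = 11010001, payload 10001 (5 bits).
Byte 2: 0x8C = 10001100 (10xxxxxx ✓), payload 001100.
Concatenate: 10001001100 = 0x44C (11 bits → U+044C).

U+044C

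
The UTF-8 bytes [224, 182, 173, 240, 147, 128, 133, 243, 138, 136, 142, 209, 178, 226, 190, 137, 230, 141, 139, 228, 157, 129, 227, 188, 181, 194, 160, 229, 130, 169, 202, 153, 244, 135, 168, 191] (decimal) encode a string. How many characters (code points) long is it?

Byte at offset 0: 0xE0 = 11100000 → 3-byte char (#1). Advance 3.
Byte at offset 3: 0xF0 = 11110000 → 4-byte char (#2). Advance 4.
Byte at offset 7: 0xF3 = 11110011 → 4-byte char (#3). Advance 4.
Byte at offset 11: 0xD1 = 11010001 → 2-byte char (#4). Advance 2.
Byte at offset 13: 0xE2 = 11100010 → 3-byte char (#5). Advance 3.
Byte at offset 16: 0xE6 = 11100110 → 3-byte char (#6). Advance 3.
Byte at offset 19: 0xE4 = 11100100 → 3-byte char (#7). Advance 3.
Byte at offset 22: 0xE3 = 11100011 → 3-byte char (#8). Advance 3.
Byte at offset 25: 0xC2 = 11000010 → 2-byte char (#9). Advance 2.
Byte at offset 27: 0xE5 = 11100101 → 3-byte char (#10). Advance 3.
Byte at offset 30: 0xCA = 11001010 → 2-byte char (#11). Advance 2.
Byte at offset 32: 0xF4 = 11110100 → 4-byte char (#12). Advance 4.
Reached end at offset 36 after 12 code points.

12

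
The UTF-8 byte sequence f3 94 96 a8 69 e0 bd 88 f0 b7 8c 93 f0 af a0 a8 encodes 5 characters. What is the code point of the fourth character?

Offset 0: leading byte 0xF3 = 11110011 → 4-byte char #1 = F3 94 96 A8.
Offset 4: leading byte 0x69 = 01101001 → 1-byte char #2 = 69.
Offset 5: leading byte 0xE0 = 11100000 → 3-byte char #3 = E0 BD 88.
Offset 8: leading byte 0xF0 = 11110000 → 4-byte char #4 = F0 B7 8C 93.
Leading byte 0xF0 = 11110000 matches 11110xxx → 4-byte sequence.
Byte 1: 0xF0 = 11110000, payload 000 (3 bits).
Byte 2: 0xB7 = 10110111 (10xxxxxx ✓), payload 110111.
Byte 3: 0x8C = 10001100 (10xxxxxx ✓), payload 001100.
Byte 4: 0x93 = 10010011 (10xxxxxx ✓), payload 010011.
Concatenate: 000110111001100010011 = 0x37313 (21 bits → U+37313).

U+37313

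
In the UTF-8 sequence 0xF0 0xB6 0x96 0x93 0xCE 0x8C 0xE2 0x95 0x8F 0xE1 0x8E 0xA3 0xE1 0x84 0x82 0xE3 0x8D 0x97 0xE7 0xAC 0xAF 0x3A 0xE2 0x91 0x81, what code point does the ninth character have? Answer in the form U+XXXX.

Offset 0: leading byte 0xF0 = 11110000 → 4-byte char #1 = F0 B6 96 93.
Offset 4: leading byte 0xCE = 11001110 → 2-byte char #2 = CE 8C.
Offset 6: leading byte 0xE2 = 11100010 → 3-byte char #3 = E2 95 8F.
Offset 9: leading byte 0xE1 = 11100001 → 3-byte char #4 = E1 8E A3.
Offset 12: leading byte 0xE1 = 11100001 → 3-byte char #5 = E1 84 82.
Offset 15: leading byte 0xE3 = 11100011 → 3-byte char #6 = E3 8D 97.
Offset 18: leading byte 0xE7 = 11100111 → 3-byte char #7 = E7 AC AF.
Offset 21: leading byte 0x3A = 00111010 → 1-byte char #8 = 3A.
Offset 22: leading byte 0xE2 = 11100010 → 3-byte char #9 = E2 91 81.
Leading byte 0xE2 = 11100010 matches 1110xxxx → 3-byte sequence.
Byte 1: 0xE2 = 11100010, payload 0010 (4 bits).
Byte 2: 0x91 = 10010001 (10xxxxxx ✓), payload 010001.
Byte 3: 0x81 = 10000001 (10xxxxxx ✓), payload 000001.
Concatenate: 0010010001000001 = 0x2441 (16 bits → U+2441).

U+2441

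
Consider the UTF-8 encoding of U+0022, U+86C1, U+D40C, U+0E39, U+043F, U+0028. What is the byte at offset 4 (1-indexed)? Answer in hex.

0x81

1-indexed offset 4 is 0-indexed offset 3.
U+0022 → 1-byte form 22 at offsets 0–0.
U+86C1 → 3-byte form E8 9B 81 at offsets 1–3.
Offset 3 falls in char 2's range; it's byte 3 of E8 9B 81 = 0x81.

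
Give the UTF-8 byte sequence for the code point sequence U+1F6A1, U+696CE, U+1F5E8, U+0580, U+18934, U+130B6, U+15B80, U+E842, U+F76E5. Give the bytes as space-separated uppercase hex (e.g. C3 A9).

F0 9F 9A A1 F1 A9 9B 8E F0 9F 97 A8 D6 80 F0 98 A4 B4 F0 93 82 B6 F0 95 AE 80 EE A1 82 F3 B7 9B A5

U+1F6A1: 4-byte form → F0 9F 9A A1.
U+696CE: 4-byte form → F1 A9 9B 8E.
U+1F5E8: 4-byte form → F0 9F 97 A8.
U+0580: 2-byte form → D6 80.
U+18934: 4-byte form → F0 98 A4 B4.
U+130B6: 4-byte form → F0 93 82 B6.
U+15B80: 4-byte form → F0 95 AE 80.
U+E842: 3-byte form → EE A1 82.
U+F76E5: 4-byte form → F3 B7 9B A5.
Concatenated (33 bytes): F0 9F 9A A1 F1 A9 9B 8E F0 9F 97 A8 D6 80 F0 98 A4 B4 F0 93 82 B6 F0 95 AE 80 EE A1 82 F3 B7 9B A5.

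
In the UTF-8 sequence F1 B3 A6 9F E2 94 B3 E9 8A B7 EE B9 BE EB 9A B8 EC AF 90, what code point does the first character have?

U+7399F

Offset 0: leading byte 0xF1 = 11110001 → 4-byte char #1 = F1 B3 A6 9F.
Leading byte 0xF1 = 11110001 matches 11110xxx → 4-byte sequence.
Byte 1: 0xF1 = 11110001, payload 001 (3 bits).
Byte 2: 0xB3 = 10110011 (10xxxxxx ✓), payload 110011.
Byte 3: 0xA6 = 10100110 (10xxxxxx ✓), payload 100110.
Byte 4: 0x9F = 10011111 (10xxxxxx ✓), payload 011111.
Concatenate: 001110011100110011111 = 0x7399F (21 bits → U+7399F).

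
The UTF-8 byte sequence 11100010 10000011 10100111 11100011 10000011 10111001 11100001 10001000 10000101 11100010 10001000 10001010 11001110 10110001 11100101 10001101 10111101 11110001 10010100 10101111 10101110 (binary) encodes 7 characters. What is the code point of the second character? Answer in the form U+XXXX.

Offset 0: leading byte 0xE2 = 11100010 → 3-byte char #1 = E2 83 A7.
Offset 3: leading byte 0xE3 = 11100011 → 3-byte char #2 = E3 83 B9.
Leading byte 0xE3 = 11100011 matches 1110xxxx → 3-byte sequence.
Byte 1: 0xE3 = 11100011, payload 0011 (4 bits).
Byte 2: 0x83 = 10000011 (10xxxxxx ✓), payload 000011.
Byte 3: 0xB9 = 10111001 (10xxxxxx ✓), payload 111001.
Concatenate: 0011000011111001 = 0x30F9 (16 bits → U+30F9).

U+30F9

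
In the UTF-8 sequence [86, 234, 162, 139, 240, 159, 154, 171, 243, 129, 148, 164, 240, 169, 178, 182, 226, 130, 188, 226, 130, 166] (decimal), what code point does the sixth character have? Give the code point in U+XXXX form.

Offset 0: leading byte 0x56 = 01010110 → 1-byte char #1 = 56.
Offset 1: leading byte 0xEA = 11101010 → 3-byte char #2 = EA A2 8B.
Offset 4: leading byte 0xF0 = 11110000 → 4-byte char #3 = F0 9F 9A AB.
Offset 8: leading byte 0xF3 = 11110011 → 4-byte char #4 = F3 81 94 A4.
Offset 12: leading byte 0xF0 = 11110000 → 4-byte char #5 = F0 A9 B2 B6.
Offset 16: leading byte 0xE2 = 11100010 → 3-byte char #6 = E2 82 BC.
Leading byte 0xE2 = 11100010 matches 1110xxxx → 3-byte sequence.
Byte 1: 0xE2 = 11100010, payload 0010 (4 bits).
Byte 2: 0x82 = 10000010 (10xxxxxx ✓), payload 000010.
Byte 3: 0xBC = 10111100 (10xxxxxx ✓), payload 111100.
Concatenate: 0010000010111100 = 0x20BC (16 bits → U+20BC).

U+20BC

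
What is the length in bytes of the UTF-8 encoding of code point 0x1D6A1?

4

U+1D6A1 = 0x1D6A1. UTF-8 uses 1 byte below 0x80, 2 below 0x800, 3 below 0x10000, 4 up to 0x10FFFF. 0x1D6A1 is in U+10000–U+10FFFF → 4 bytes.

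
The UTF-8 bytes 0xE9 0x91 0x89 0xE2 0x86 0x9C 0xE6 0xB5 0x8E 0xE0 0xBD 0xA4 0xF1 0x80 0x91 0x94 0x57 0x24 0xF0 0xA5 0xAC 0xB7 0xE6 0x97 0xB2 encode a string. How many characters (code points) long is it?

9

Byte at offset 0: 0xE9 = 11101001 → 3-byte char (#1). Advance 3.
Byte at offset 3: 0xE2 = 11100010 → 3-byte char (#2). Advance 3.
Byte at offset 6: 0xE6 = 11100110 → 3-byte char (#3). Advance 3.
Byte at offset 9: 0xE0 = 11100000 → 3-byte char (#4). Advance 3.
Byte at offset 12: 0xF1 = 11110001 → 4-byte char (#5). Advance 4.
Byte at offset 16: 0x57 = 01010111 → 1-byte char (#6). Advance 1.
Byte at offset 17: 0x24 = 00100100 → 1-byte char (#7). Advance 1.
Byte at offset 18: 0xF0 = 11110000 → 4-byte char (#8). Advance 4.
Byte at offset 22: 0xE6 = 11100110 → 3-byte char (#9). Advance 3.
Reached end at offset 25 after 9 code points.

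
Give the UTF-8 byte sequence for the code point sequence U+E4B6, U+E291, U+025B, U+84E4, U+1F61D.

EE 92 B6 EE 8A 91 C9 9B E8 93 A4 F0 9F 98 9D

U+E4B6: 3-byte form → EE 92 B6.
U+E291: 3-byte form → EE 8A 91.
U+025B: 2-byte form → C9 9B.
U+84E4: 3-byte form → E8 93 A4.
U+1F61D: 4-byte form → F0 9F 98 9D.
Concatenated (15 bytes): EE 92 B6 EE 8A 91 C9 9B E8 93 A4 F0 9F 98 9D.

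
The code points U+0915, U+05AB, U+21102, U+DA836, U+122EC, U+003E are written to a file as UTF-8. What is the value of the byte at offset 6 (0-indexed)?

U+0915 → 3-byte form E0 A4 95 at offsets 0–2.
U+05AB → 2-byte form D6 AB at offsets 3–4.
U+21102 → 4-byte form F0 A1 84 82 at offsets 5–8.
Offset 6 falls in char 3's range; it's byte 2 of F0 A1 84 82 = 0xA1.

0xA1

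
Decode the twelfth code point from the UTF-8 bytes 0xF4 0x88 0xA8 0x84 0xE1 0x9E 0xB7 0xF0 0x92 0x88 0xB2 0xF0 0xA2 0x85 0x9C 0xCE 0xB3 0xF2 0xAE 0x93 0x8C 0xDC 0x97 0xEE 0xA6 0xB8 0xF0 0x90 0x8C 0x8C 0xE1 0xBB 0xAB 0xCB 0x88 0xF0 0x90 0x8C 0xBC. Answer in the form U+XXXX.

Offset 0: leading byte 0xF4 = 11110100 → 4-byte char #1 = F4 88 A8 84.
Offset 4: leading byte 0xE1 = 11100001 → 3-byte char #2 = E1 9E B7.
Offset 7: leading byte 0xF0 = 11110000 → 4-byte char #3 = F0 92 88 B2.
Offset 11: leading byte 0xF0 = 11110000 → 4-byte char #4 = F0 A2 85 9C.
Offset 15: leading byte 0xCE = 11001110 → 2-byte char #5 = CE B3.
Offset 17: leading byte 0xF2 = 11110010 → 4-byte char #6 = F2 AE 93 8C.
Offset 21: leading byte 0xDC = 11011100 → 2-byte char #7 = DC 97.
Offset 23: leading byte 0xEE = 11101110 → 3-byte char #8 = EE A6 B8.
Offset 26: leading byte 0xF0 = 11110000 → 4-byte char #9 = F0 90 8C 8C.
Offset 30: leading byte 0xE1 = 11100001 → 3-byte char #10 = E1 BB AB.
Offset 33: leading byte 0xCB = 11001011 → 2-byte char #11 = CB 88.
Offset 35: leading byte 0xF0 = 11110000 → 4-byte char #12 = F0 90 8C BC.
Leading byte 0xF0 = 11110000 matches 11110xxx → 4-byte sequence.
Byte 1: 0xF0 = 11110000, payload 000 (3 bits).
Byte 2: 0x90 = 10010000 (10xxxxxx ✓), payload 010000.
Byte 3: 0x8C = 10001100 (10xxxxxx ✓), payload 001100.
Byte 4: 0xBC = 10111100 (10xxxxxx ✓), payload 111100.
Concatenate: 000010000001100111100 = 0x1033C (21 bits → U+1033C).

U+1033C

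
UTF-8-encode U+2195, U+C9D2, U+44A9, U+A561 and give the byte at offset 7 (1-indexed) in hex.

0xE4

1-indexed offset 7 is 0-indexed offset 6.
U+2195 → 3-byte form E2 86 95 at offsets 0–2.
U+C9D2 → 3-byte form EC A7 92 at offsets 3–5.
U+44A9 → 3-byte form E4 92 A9 at offsets 6–8.
Offset 6 falls in char 3's range; it's byte 1 of E4 92 A9 = 0xE4.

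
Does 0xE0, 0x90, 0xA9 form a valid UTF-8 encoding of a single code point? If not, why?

invalid (overlong encoding)

Leading byte 0xE0 = 11100000 → 3-byte form.
Continuation bytes all match 10xxxxxx. Payload decodes to 0x429.
But 0x429 < 0x800, the minimum for a 3-byte sequence — this is an overlong encoding.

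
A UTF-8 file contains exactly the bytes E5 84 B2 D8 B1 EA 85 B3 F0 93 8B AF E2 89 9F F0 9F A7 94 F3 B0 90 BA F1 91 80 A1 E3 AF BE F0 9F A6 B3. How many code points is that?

10

Byte at offset 0: 0xE5 = 11100101 → 3-byte char (#1). Advance 3.
Byte at offset 3: 0xD8 = 11011000 → 2-byte char (#2). Advance 2.
Byte at offset 5: 0xEA = 11101010 → 3-byte char (#3). Advance 3.
Byte at offset 8: 0xF0 = 11110000 → 4-byte char (#4). Advance 4.
Byte at offset 12: 0xE2 = 11100010 → 3-byte char (#5). Advance 3.
Byte at offset 15: 0xF0 = 11110000 → 4-byte char (#6). Advance 4.
Byte at offset 19: 0xF3 = 11110011 → 4-byte char (#7). Advance 4.
Byte at offset 23: 0xF1 = 11110001 → 4-byte char (#8). Advance 4.
Byte at offset 27: 0xE3 = 11100011 → 3-byte char (#9). Advance 3.
Byte at offset 30: 0xF0 = 11110000 → 4-byte char (#10). Advance 4.
Reached end at offset 34 after 10 code points.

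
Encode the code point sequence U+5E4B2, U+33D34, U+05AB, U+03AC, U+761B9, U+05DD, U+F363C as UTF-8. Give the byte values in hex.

U+5E4B2: 4-byte form → F1 9E 92 B2.
U+33D34: 4-byte form → F0 B3 B4 B4.
U+05AB: 2-byte form → D6 AB.
U+03AC: 2-byte form → CE AC.
U+761B9: 4-byte form → F1 B6 86 B9.
U+05DD: 2-byte form → D7 9D.
U+F363C: 4-byte form → F3 B3 98 BC.
Concatenated (22 bytes): F1 9E 92 B2 F0 B3 B4 B4 D6 AB CE AC F1 B6 86 B9 D7 9D F3 B3 98 BC.

F1 9E 92 B2 F0 B3 B4 B4 D6 AB CE AC F1 B6 86 B9 D7 9D F3 B3 98 BC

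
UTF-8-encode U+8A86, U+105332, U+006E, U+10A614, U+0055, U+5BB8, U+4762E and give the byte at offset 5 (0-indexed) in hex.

0x8C

U+8A86 → 3-byte form E8 AA 86 at offsets 0–2.
U+105332 → 4-byte form F4 85 8C B2 at offsets 3–6.
Offset 5 falls in char 2's range; it's byte 3 of F4 85 8C B2 = 0x8C.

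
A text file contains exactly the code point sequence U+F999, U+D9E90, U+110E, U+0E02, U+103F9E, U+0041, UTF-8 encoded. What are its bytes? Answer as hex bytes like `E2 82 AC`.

EF A6 99 F3 99 BA 90 E1 84 8E E0 B8 82 F4 83 BE 9E 41

U+F999: 3-byte form → EF A6 99.
U+D9E90: 4-byte form → F3 99 BA 90.
U+110E: 3-byte form → E1 84 8E.
U+0E02: 3-byte form → E0 B8 82.
U+103F9E: 4-byte form → F4 83 BE 9E.
U+0041: 1-byte form → 41.
Concatenated (18 bytes): EF A6 99 F3 99 BA 90 E1 84 8E E0 B8 82 F4 83 BE 9E 41.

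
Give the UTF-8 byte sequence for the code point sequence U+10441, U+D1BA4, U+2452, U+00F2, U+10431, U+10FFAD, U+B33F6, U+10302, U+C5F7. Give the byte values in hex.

F0 90 91 81 F3 91 AE A4 E2 91 92 C3 B2 F0 90 90 B1 F4 8F BE AD F2 B3 8F B6 F0 90 8C 82 EC 97 B7

U+10441: 4-byte form → F0 90 91 81.
U+D1BA4: 4-byte form → F3 91 AE A4.
U+2452: 3-byte form → E2 91 92.
U+00F2: 2-byte form → C3 B2.
U+10431: 4-byte form → F0 90 90 B1.
U+10FFAD: 4-byte form → F4 8F BE AD.
U+B33F6: 4-byte form → F2 B3 8F B6.
U+10302: 4-byte form → F0 90 8C 82.
U+C5F7: 3-byte form → EC 97 B7.
Concatenated (32 bytes): F0 90 91 81 F3 91 AE A4 E2 91 92 C3 B2 F0 90 90 B1 F4 8F BE AD F2 B3 8F B6 F0 90 8C 82 EC 97 B7.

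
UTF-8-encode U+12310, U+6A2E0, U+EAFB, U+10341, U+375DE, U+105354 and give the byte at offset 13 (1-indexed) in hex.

1-indexed offset 13 is 0-indexed offset 12.
U+12310 → 4-byte form F0 92 8C 90 at offsets 0–3.
U+6A2E0 → 4-byte form F1 AA 8B A0 at offsets 4–7.
U+EAFB → 3-byte form EE AB BB at offsets 8–10.
U+10341 → 4-byte form F0 90 8D 81 at offsets 11–14.
Offset 12 falls in char 4's range; it's byte 2 of F0 90 8D 81 = 0x90.

0x90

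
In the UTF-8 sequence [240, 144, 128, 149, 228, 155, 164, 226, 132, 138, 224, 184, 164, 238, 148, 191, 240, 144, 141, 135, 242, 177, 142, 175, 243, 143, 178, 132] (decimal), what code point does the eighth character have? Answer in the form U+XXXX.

Offset 0: leading byte 0xF0 = 11110000 → 4-byte char #1 = F0 90 80 95.
Offset 4: leading byte 0xE4 = 11100100 → 3-byte char #2 = E4 9B A4.
Offset 7: leading byte 0xE2 = 11100010 → 3-byte char #3 = E2 84 8A.
Offset 10: leading byte 0xE0 = 11100000 → 3-byte char #4 = E0 B8 A4.
Offset 13: leading byte 0xEE = 11101110 → 3-byte char #5 = EE 94 BF.
Offset 16: leading byte 0xF0 = 11110000 → 4-byte char #6 = F0 90 8D 87.
Offset 20: leading byte 0xF2 = 11110010 → 4-byte char #7 = F2 B1 8E AF.
Offset 24: leading byte 0xF3 = 11110011 → 4-byte char #8 = F3 8F B2 84.
Leading byte 0xF3 = 11110011 matches 11110xxx → 4-byte sequence.
Byte 1: 0xF3 = 11110011, payload 011 (3 bits).
Byte 2: 0x8F = 10001111 (10xxxxxx ✓), payload 001111.
Byte 3: 0xB2 = 10110010 (10xxxxxx ✓), payload 110010.
Byte 4: 0x84 = 10000100 (10xxxxxx ✓), payload 000100.
Concatenate: 011001111110010000100 = 0xCFC84 (21 bits → U+CFC84).

U+CFC84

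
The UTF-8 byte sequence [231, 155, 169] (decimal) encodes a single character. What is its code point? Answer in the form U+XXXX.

U+76E9

Leading byte 0xE7 = 11100111 matches 1110xxxx → 3-byte sequence.
Byte 1: 0xE7 = 11100111, payload 0111 (4 bits).
Byte 2: 0x9B = 10011011 (10xxxxxx ✓), payload 011011.
Byte 3: 0xA9 = 10101001 (10xxxxxx ✓), payload 101001.
Concatenate: 0111011011101001 = 0x76E9 (16 bits → U+76E9).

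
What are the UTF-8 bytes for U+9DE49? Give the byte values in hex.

F2 9D B9 89

U+9DE49 = 0x9DE49 = 646729 decimal. In range U+10000–U+10FFFF → 4-byte form: 11110xxx 10xxxxxx 10xxxxxx 10xxxxxx.
Binary (21 bits): 010011101111001001001.
Split 3+6+6+6: 010 | 011101 | 111001 | 001001.
Byte 1: 11110010 = 0xF2.
Byte 2: 10011101 = 0x9D.
Byte 3: 10111001 = 0xB9.
Byte 4: 10001001 = 0x89.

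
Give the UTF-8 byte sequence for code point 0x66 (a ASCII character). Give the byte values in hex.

66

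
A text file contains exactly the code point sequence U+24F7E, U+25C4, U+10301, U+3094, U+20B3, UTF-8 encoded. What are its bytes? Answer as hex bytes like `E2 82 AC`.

F0 A4 BD BE E2 97 84 F0 90 8C 81 E3 82 94 E2 82 B3

U+24F7E: 4-byte form → F0 A4 BD BE.
U+25C4: 3-byte form → E2 97 84.
U+10301: 4-byte form → F0 90 8C 81.
U+3094: 3-byte form → E3 82 94.
U+20B3: 3-byte form → E2 82 B3.
Concatenated (17 bytes): F0 A4 BD BE E2 97 84 F0 90 8C 81 E3 82 94 E2 82 B3.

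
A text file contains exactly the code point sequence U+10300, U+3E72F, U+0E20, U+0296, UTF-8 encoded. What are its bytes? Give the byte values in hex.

F0 90 8C 80 F0 BE 9C AF E0 B8 A0 CA 96

U+10300: 4-byte form → F0 90 8C 80.
U+3E72F: 4-byte form → F0 BE 9C AF.
U+0E20: 3-byte form → E0 B8 A0.
U+0296: 2-byte form → CA 96.
Concatenated (13 bytes): F0 90 8C 80 F0 BE 9C AF E0 B8 A0 CA 96.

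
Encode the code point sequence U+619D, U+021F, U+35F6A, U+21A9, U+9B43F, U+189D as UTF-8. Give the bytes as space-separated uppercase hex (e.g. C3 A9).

U+619D: 3-byte form → E6 86 9D.
U+021F: 2-byte form → C8 9F.
U+35F6A: 4-byte form → F0 B5 BD AA.
U+21A9: 3-byte form → E2 86 A9.
U+9B43F: 4-byte form → F2 9B 90 BF.
U+189D: 3-byte form → E1 A2 9D.
Concatenated (19 bytes): E6 86 9D C8 9F F0 B5 BD AA E2 86 A9 F2 9B 90 BF E1 A2 9D.

E6 86 9D C8 9F F0 B5 BD AA E2 86 A9 F2 9B 90 BF E1 A2 9D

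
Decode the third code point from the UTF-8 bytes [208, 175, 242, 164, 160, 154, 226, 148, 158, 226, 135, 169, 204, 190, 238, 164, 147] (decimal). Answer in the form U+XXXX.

Offset 0: leading byte 0xD0 = 11010000 → 2-byte char #1 = D0 AF.
Offset 2: leading byte 0xF2 = 11110010 → 4-byte char #2 = F2 A4 A0 9A.
Offset 6: leading byte 0xE2 = 11100010 → 3-byte char #3 = E2 94 9E.
Leading byte 0xE2 = 11100010 matches 1110xxxx → 3-byte sequence.
Byte 1: 0xE2 = 11100010, payload 0010 (4 bits).
Byte 2: 0x94 = 10010100 (10xxxxxx ✓), payload 010100.
Byte 3: 0x9E = 10011110 (10xxxxxx ✓), payload 011110.
Concatenate: 0010010100011110 = 0x251E (16 bits → U+251E).

U+251E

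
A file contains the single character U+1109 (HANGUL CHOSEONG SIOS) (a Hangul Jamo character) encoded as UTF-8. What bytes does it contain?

E1 84 89

U+1109 = 0x1109 = 4361 decimal. In range U+0800–U+FFFF → 3-byte form: 1110xxxx 10xxxxxx 10xxxxxx.
Binary (16 bits): 0001000100001001.
Split 4+6+6: 0001 | 000100 | 001001.
Byte 1: 11100001 = 0xE1.
Byte 2: 10000100 = 0x84.
Byte 3: 10001001 = 0x89.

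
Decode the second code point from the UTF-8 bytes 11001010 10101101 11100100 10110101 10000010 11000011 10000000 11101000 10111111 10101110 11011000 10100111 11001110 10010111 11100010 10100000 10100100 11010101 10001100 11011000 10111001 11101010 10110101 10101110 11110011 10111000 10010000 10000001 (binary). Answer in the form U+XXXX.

Offset 0: leading byte 0xCA = 11001010 → 2-byte char #1 = CA AD.
Offset 2: leading byte 0xE4 = 11100100 → 3-byte char #2 = E4 B5 82.
Leading byte 0xE4 = 11100100 matches 1110xxxx → 3-byte sequence.
Byte 1: 0xE4 = 11100100, payload 0100 (4 bits).
Byte 2: 0xB5 = 10110101 (10xxxxxx ✓), payload 110101.
Byte 3: 0x82 = 10000010 (10xxxxxx ✓), payload 000010.
Concatenate: 0100110101000010 = 0x4D42 (16 bits → U+4D42).

U+4D42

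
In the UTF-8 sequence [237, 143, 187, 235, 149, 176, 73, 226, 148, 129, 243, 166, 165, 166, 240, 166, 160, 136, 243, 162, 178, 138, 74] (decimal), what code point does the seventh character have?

Offset 0: leading byte 0xED = 11101101 → 3-byte char #1 = ED 8F BB.
Offset 3: leading byte 0xEB = 11101011 → 3-byte char #2 = EB 95 B0.
Offset 6: leading byte 0x49 = 01001001 → 1-byte char #3 = 49.
Offset 7: leading byte 0xE2 = 11100010 → 3-byte char #4 = E2 94 81.
Offset 10: leading byte 0xF3 = 11110011 → 4-byte char #5 = F3 A6 A5 A6.
Offset 14: leading byte 0xF0 = 11110000 → 4-byte char #6 = F0 A6 A0 88.
Offset 18: leading byte 0xF3 = 11110011 → 4-byte char #7 = F3 A2 B2 8A.
Leading byte 0xF3 = 11110011 matches 11110xxx → 4-byte sequence.
Byte 1: 0xF3 = 11110011, payload 011 (3 bits).
Byte 2: 0xA2 = 10100010 (10xxxxxx ✓), payload 100010.
Byte 3: 0xB2 = 10110010 (10xxxxxx ✓), payload 110010.
Byte 4: 0x8A = 10001010 (10xxxxxx ✓), payload 001010.
Concatenate: 011100010110010001010 = 0xE2C8A (21 bits → U+E2C8A).

U+E2C8A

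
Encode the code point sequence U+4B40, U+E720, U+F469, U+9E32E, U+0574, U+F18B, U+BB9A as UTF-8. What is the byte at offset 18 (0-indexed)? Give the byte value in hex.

U+4B40 → 3-byte form E4 AD 80 at offsets 0–2.
U+E720 → 3-byte form EE 9C A0 at offsets 3–5.
U+F469 → 3-byte form EF 91 A9 at offsets 6–8.
U+9E32E → 4-byte form F2 9E 8C AE at offsets 9–12.
U+0574 → 2-byte form D5 B4 at offsets 13–14.
U+F18B → 3-byte form EF 86 8B at offsets 15–17.
U+BB9A → 3-byte form EB AE 9A at offsets 18–20.
Offset 18 falls in char 7's range; it's byte 1 of EB AE 9A = 0xEB.

0xEB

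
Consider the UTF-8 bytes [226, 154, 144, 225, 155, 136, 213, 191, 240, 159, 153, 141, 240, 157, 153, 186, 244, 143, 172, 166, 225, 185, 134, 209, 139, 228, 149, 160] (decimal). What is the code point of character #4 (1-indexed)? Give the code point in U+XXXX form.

Offset 0: leading byte 0xE2 = 11100010 → 3-byte char #1 = E2 9A 90.
Offset 3: leading byte 0xE1 = 11100001 → 3-byte char #2 = E1 9B 88.
Offset 6: leading byte 0xD5 = 11010101 → 2-byte char #3 = D5 BF.
Offset 8: leading byte 0xF0 = 11110000 → 4-byte char #4 = F0 9F 99 8D.
Leading byte 0xF0 = 11110000 matches 11110xxx → 4-byte sequence.
Byte 1: 0xF0 = 11110000, payload 000 (3 bits).
Byte 2: 0x9F = 10011111 (10xxxxxx ✓), payload 011111.
Byte 3: 0x99 = 10011001 (10xxxxxx ✓), payload 011001.
Byte 4: 0x8D = 10001101 (10xxxxxx ✓), payload 001101.
Concatenate: 000011111011001001101 = 0x1F64D (21 bits → U+1F64D).

U+1F64D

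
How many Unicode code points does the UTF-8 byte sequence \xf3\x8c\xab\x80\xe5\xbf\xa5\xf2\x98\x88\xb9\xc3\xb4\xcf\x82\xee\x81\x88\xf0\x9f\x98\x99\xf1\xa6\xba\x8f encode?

Byte at offset 0: 0xF3 = 11110011 → 4-byte char (#1). Advance 4.
Byte at offset 4: 0xE5 = 11100101 → 3-byte char (#2). Advance 3.
Byte at offset 7: 0xF2 = 11110010 → 4-byte char (#3). Advance 4.
Byte at offset 11: 0xC3 = 11000011 → 2-byte char (#4). Advance 2.
Byte at offset 13: 0xCF = 11001111 → 2-byte char (#5). Advance 2.
Byte at offset 15: 0xEE = 11101110 → 3-byte char (#6). Advance 3.
Byte at offset 18: 0xF0 = 11110000 → 4-byte char (#7). Advance 4.
Byte at offset 22: 0xF1 = 11110001 → 4-byte char (#8). Advance 4.
Reached end at offset 26 after 8 code points.

8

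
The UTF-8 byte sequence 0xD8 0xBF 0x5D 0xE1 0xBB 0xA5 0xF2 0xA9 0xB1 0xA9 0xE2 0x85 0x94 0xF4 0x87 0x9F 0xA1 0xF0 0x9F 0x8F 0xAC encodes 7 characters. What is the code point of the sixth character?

U+1077E1

Offset 0: leading byte 0xD8 = 11011000 → 2-byte char #1 = D8 BF.
Offset 2: leading byte 0x5D = 01011101 → 1-byte char #2 = 5D.
Offset 3: leading byte 0xE1 = 11100001 → 3-byte char #3 = E1 BB A5.
Offset 6: leading byte 0xF2 = 11110010 → 4-byte char #4 = F2 A9 B1 A9.
Offset 10: leading byte 0xE2 = 11100010 → 3-byte char #5 = E2 85 94.
Offset 13: leading byte 0xF4 = 11110100 → 4-byte char #6 = F4 87 9F A1.
Leading byte 0xF4 = 11110100 matches 11110xxx → 4-byte sequence.
Byte 1: 0xF4 = 11110100, payload 100 (3 bits).
Byte 2: 0x87 = 10000111 (10xxxxxx ✓), payload 000111.
Byte 3: 0x9F = 10011111 (10xxxxxx ✓), payload 011111.
Byte 4: 0xA1 = 10100001 (10xxxxxx ✓), payload 100001.
Concatenate: 100000111011111100001 = 0x1077E1 (21 bits → U+1077E1).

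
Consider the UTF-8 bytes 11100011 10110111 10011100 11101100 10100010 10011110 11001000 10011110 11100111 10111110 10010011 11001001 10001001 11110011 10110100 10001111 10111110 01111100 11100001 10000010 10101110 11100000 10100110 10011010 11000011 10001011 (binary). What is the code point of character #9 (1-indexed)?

Offset 0: leading byte 0xE3 = 11100011 → 3-byte char #1 = E3 B7 9C.
Offset 3: leading byte 0xEC = 11101100 → 3-byte char #2 = EC A2 9E.
Offset 6: leading byte 0xC8 = 11001000 → 2-byte char #3 = C8 9E.
Offset 8: leading byte 0xE7 = 11100111 → 3-byte char #4 = E7 BE 93.
Offset 11: leading byte 0xC9 = 11001001 → 2-byte char #5 = C9 89.
Offset 13: leading byte 0xF3 = 11110011 → 4-byte char #6 = F3 B4 8F BE.
Offset 17: leading byte 0x7C = 01111100 → 1-byte char #7 = 7C.
Offset 18: leading byte 0xE1 = 11100001 → 3-byte char #8 = E1 82 AE.
Offset 21: leading byte 0xE0 = 11100000 → 3-byte char #9 = E0 A6 9A.
Leading byte 0xE0 = 11100000 matches 1110xxxx → 3-byte sequence.
Byte 1: 0xE0 = 11100000, payload 0000 (4 bits).
Byte 2: 0xA6 = 10100110 (10xxxxxx ✓), payload 100110.
Byte 3: 0x9A = 10011010 (10xxxxxx ✓), payload 011010.
Concatenate: 0000100110011010 = 0x99A (16 bits → U+099A).

U+099A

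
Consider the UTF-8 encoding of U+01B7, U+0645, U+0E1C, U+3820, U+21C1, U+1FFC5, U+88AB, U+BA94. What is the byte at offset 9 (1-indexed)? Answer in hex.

0xA0

1-indexed offset 9 is 0-indexed offset 8.
U+01B7 → 2-byte form C6 B7 at offsets 0–1.
U+0645 → 2-byte form D9 85 at offsets 2–3.
U+0E1C → 3-byte form E0 B8 9C at offsets 4–6.
U+3820 → 3-byte form E3 A0 A0 at offsets 7–9.
Offset 8 falls in char 4's range; it's byte 2 of E3 A0 A0 = 0xA0.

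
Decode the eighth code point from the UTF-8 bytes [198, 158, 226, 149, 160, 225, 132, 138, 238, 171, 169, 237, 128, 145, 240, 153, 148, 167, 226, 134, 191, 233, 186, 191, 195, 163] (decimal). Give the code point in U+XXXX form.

Offset 0: leading byte 0xC6 = 11000110 → 2-byte char #1 = C6 9E.
Offset 2: leading byte 0xE2 = 11100010 → 3-byte char #2 = E2 95 A0.
Offset 5: leading byte 0xE1 = 11100001 → 3-byte char #3 = E1 84 8A.
Offset 8: leading byte 0xEE = 11101110 → 3-byte char #4 = EE AB A9.
Offset 11: leading byte 0xED = 11101101 → 3-byte char #5 = ED 80 91.
Offset 14: leading byte 0xF0 = 11110000 → 4-byte char #6 = F0 99 94 A7.
Offset 18: leading byte 0xE2 = 11100010 → 3-byte char #7 = E2 86 BF.
Offset 21: leading byte 0xE9 = 11101001 → 3-byte char #8 = E9 BA BF.
Leading byte 0xE9 = 11101001 matches 1110xxxx → 3-byte sequence.
Byte 1: 0xE9 = 11101001, payload 1001 (4 bits).
Byte 2: 0xBA = 10111010 (10xxxxxx ✓), payload 111010.
Byte 3: 0xBF = 10111111 (10xxxxxx ✓), payload 111111.
Concatenate: 1001111010111111 = 0x9EBF (16 bits → U+9EBF).

U+9EBF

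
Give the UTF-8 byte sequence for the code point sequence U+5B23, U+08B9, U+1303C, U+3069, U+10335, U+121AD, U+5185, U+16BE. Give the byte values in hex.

E5 AC A3 E0 A2 B9 F0 93 80 BC E3 81 A9 F0 90 8C B5 F0 92 86 AD E5 86 85 E1 9A BE

U+5B23: 3-byte form → E5 AC A3.
U+08B9: 3-byte form → E0 A2 B9.
U+1303C: 4-byte form → F0 93 80 BC.
U+3069: 3-byte form → E3 81 A9.
U+10335: 4-byte form → F0 90 8C B5.
U+121AD: 4-byte form → F0 92 86 AD.
U+5185: 3-byte form → E5 86 85.
U+16BE: 3-byte form → E1 9A BE.
Concatenated (27 bytes): E5 AC A3 E0 A2 B9 F0 93 80 BC E3 81 A9 F0 90 8C B5 F0 92 86 AD E5 86 85 E1 9A BE.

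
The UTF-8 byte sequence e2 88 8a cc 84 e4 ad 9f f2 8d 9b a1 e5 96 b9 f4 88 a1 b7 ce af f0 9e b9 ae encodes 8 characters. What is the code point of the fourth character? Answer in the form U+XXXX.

U+8D6E1

Offset 0: leading byte 0xE2 = 11100010 → 3-byte char #1 = E2 88 8A.
Offset 3: leading byte 0xCC = 11001100 → 2-byte char #2 = CC 84.
Offset 5: leading byte 0xE4 = 11100100 → 3-byte char #3 = E4 AD 9F.
Offset 8: leading byte 0xF2 = 11110010 → 4-byte char #4 = F2 8D 9B A1.
Leading byte 0xF2 = 11110010 matches 11110xxx → 4-byte sequence.
Byte 1: 0xF2 = 11110010, payload 010 (3 bits).
Byte 2: 0x8D = 10001101 (10xxxxxx ✓), payload 001101.
Byte 3: 0x9B = 10011011 (10xxxxxx ✓), payload 011011.
Byte 4: 0xA1 = 10100001 (10xxxxxx ✓), payload 100001.
Concatenate: 010001101011011100001 = 0x8D6E1 (21 bits → U+8D6E1).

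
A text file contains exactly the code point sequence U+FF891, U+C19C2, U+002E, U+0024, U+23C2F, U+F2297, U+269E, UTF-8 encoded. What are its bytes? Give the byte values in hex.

F3 BF A2 91 F3 81 A7 82 2E 24 F0 A3 B0 AF F3 B2 8A 97 E2 9A 9E

U+FF891: 4-byte form → F3 BF A2 91.
U+C19C2: 4-byte form → F3 81 A7 82.
U+002E: 1-byte form → 2E.
U+0024: 1-byte form → 24.
U+23C2F: 4-byte form → F0 A3 B0 AF.
U+F2297: 4-byte form → F3 B2 8A 97.
U+269E: 3-byte form → E2 9A 9E.
Concatenated (21 bytes): F3 BF A2 91 F3 81 A7 82 2E 24 F0 A3 B0 AF F3 B2 8A 97 E2 9A 9E.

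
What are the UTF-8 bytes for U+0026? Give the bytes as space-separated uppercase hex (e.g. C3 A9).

26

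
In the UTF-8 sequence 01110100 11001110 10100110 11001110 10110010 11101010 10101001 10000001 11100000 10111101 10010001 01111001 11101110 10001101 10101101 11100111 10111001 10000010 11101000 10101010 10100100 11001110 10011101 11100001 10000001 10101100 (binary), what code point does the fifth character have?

U+0F51

Offset 0: leading byte 0x74 = 01110100 → 1-byte char #1 = 74.
Offset 1: leading byte 0xCE = 11001110 → 2-byte char #2 = CE A6.
Offset 3: leading byte 0xCE = 11001110 → 2-byte char #3 = CE B2.
Offset 5: leading byte 0xEA = 11101010 → 3-byte char #4 = EA A9 81.
Offset 8: leading byte 0xE0 = 11100000 → 3-byte char #5 = E0 BD 91.
Leading byte 0xE0 = 11100000 matches 1110xxxx → 3-byte sequence.
Byte 1: 0xE0 = 11100000, payload 0000 (4 bits).
Byte 2: 0xBD = 10111101 (10xxxxxx ✓), payload 111101.
Byte 3: 0x91 = 10010001 (10xxxxxx ✓), payload 010001.
Concatenate: 0000111101010001 = 0xF51 (16 bits → U+0F51).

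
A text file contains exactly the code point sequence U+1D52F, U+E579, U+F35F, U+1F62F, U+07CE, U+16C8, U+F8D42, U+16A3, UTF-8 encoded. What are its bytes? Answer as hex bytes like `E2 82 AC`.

U+1D52F: 4-byte form → F0 9D 94 AF.
U+E579: 3-byte form → EE 95 B9.
U+F35F: 3-byte form → EF 8D 9F.
U+1F62F: 4-byte form → F0 9F 98 AF.
U+07CE: 2-byte form → DF 8E.
U+16C8: 3-byte form → E1 9B 88.
U+F8D42: 4-byte form → F3 B8 B5 82.
U+16A3: 3-byte form → E1 9A A3.
Concatenated (26 bytes): F0 9D 94 AF EE 95 B9 EF 8D 9F F0 9F 98 AF DF 8E E1 9B 88 F3 B8 B5 82 E1 9A A3.

F0 9D 94 AF EE 95 B9 EF 8D 9F F0 9F 98 AF DF 8E E1 9B 88 F3 B8 B5 82 E1 9A A3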